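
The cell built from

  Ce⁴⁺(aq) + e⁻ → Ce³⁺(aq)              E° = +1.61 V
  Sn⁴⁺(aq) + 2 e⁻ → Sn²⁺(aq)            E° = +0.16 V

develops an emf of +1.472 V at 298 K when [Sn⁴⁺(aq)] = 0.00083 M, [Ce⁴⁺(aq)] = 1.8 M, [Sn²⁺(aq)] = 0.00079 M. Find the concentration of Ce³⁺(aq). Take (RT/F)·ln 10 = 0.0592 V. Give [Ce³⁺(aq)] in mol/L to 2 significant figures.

0.75 M

With Ce⁴⁺/Ce³⁺ at the cathode and Sn⁴⁺/Sn²⁺ at the anode, E°cell = +1.61 − (+0.16) = +1.45 V (n = 2).
Rearranging E = E° − (0.0592/n)·log Q gives log Q = 2(+1.45 − (+1.472))/0.0592 = −0.743.
For 2 Ce⁴⁺(aq) + Sn²⁺(aq) → 2 Ce³⁺(aq) + Sn⁴⁺(aq), the reaction quotient is Q = ([Ce³⁺(aq)]^2·[Sn⁴⁺(aq)]) / ([Ce⁴⁺(aq)]^2·[Sn²⁺(aq)]).
Isolating [Ce³⁺(aq)] in Q = 10^{−0.743} yields log [Ce³⁺(aq)] = −0.127, i.e. 0.75 M.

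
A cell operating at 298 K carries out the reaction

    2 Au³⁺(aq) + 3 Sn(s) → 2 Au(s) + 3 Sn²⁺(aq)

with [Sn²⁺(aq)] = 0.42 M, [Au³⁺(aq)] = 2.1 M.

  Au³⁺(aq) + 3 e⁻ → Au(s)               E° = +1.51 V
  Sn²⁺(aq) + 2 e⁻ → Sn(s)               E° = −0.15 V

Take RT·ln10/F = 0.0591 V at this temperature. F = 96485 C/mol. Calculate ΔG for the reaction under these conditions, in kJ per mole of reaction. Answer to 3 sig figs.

−971 kJ/mol

The standard cell potential is +1.51 − (−0.15) = +1.66 V, with n = 6 electrons in the balanced equation.
Here Q = [Sn²⁺(aq)]^3 / [Au³⁺(aq)]^2 = 0.0168 (log Q = −1.775), giving E = +1.66 − (0.0591/6)·(−1.775) = +1.6775 V.
Finally ΔG = −nFE = −(6)(96485 C/mol)(+1.6775 V) = −971 kJ/mol.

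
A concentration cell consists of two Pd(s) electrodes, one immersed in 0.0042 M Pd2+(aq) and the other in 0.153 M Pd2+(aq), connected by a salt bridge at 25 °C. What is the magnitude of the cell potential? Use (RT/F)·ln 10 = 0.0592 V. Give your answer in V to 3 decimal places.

For a concentration cell E°cell = 0, since both electrodes use the same couple.
The compartment with the higher Pd2+(aq) concentration (0.153 M) acts as the cathode; ions are reduced there and produced at the dilute (0.0042 M) anode.
With n = 2, Ecell = −(0.0592/2)·log([dilute]/[conc]) = −(0.0592/2)·log(0.0042/0.153) = +0.046 V.

0.046 V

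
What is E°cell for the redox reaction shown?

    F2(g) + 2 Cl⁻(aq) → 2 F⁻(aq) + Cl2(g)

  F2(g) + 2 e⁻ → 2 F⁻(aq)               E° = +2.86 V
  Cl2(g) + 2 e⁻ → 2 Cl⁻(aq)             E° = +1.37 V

+1.49 V

F2(g) gains electrons, so the F₂/F⁻ couple is the cathode; the Cl₂/Cl⁻ couple is the anode.
E°cell = E°(cathode) − E°(anode) = +2.86 − (+1.37) = +1.49 V.
The positive value indicates the reaction is spontaneous as written.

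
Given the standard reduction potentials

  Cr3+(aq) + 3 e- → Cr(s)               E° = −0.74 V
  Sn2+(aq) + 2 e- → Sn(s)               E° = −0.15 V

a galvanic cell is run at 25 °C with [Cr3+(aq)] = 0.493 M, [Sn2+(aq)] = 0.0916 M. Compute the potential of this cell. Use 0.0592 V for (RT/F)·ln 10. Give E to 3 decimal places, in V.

+0.565 V

Since E°(Sn²⁺/Sn) > E°(Cr³⁺/Cr), Sn²⁺/Sn serves as the cathode.
The standard potential is −0.15 − (−0.74) = +0.59 V and the balanced reaction transfers n = 6 electrons.
Balancing gives 3 Sn2+(aq) + 2 Cr(s) → 3 Sn(s) + 2 Cr3+(aq); hence Q = [Cr3+(aq)]^2 / [Sn2+(aq)]^3 = 316 (log Q = 2.500).
E = E° − (0.0592/n)·log Q = +0.59 − (0.0592/6)(2.500) = +0.565 V.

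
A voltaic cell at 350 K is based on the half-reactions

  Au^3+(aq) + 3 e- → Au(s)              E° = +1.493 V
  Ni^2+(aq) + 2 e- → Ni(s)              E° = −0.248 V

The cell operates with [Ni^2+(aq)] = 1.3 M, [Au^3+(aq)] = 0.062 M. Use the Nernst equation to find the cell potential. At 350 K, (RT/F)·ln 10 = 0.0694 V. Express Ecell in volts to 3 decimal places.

+1.709 V

The Au³⁺/Au couple has the more positive E°, so it is the cathode; Ni²⁺/Ni is the anode.
E°cell = +1.493 − (−0.248) = +1.741 V, with n = 6 electrons transferred.
Balancing gives 2 Au^3+(aq) + 3 Ni(s) → 2 Au(s) + 3 Ni^2+(aq); hence Q = [Ni^2+(aq)]^3 / [Au^3+(aq)]^2 = 572 (log Q = 2.757).
By the Nernst equation, E = +1.741 − (0.0694/6)·(2.757) = +1.709 V.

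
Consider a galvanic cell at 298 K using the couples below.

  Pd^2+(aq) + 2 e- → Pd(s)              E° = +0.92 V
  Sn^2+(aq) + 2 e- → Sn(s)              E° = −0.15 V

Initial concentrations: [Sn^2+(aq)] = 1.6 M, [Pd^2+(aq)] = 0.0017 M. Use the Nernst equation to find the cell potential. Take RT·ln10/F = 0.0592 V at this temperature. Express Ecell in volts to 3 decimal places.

Since E°(Pd²⁺/Pd) > E°(Sn²⁺/Sn), Pd²⁺/Pd serves as the cathode.
E°cell = +0.92 − (−0.15) = +1.07 V, with n = 2 electrons transferred.
Balancing gives Pd^2+(aq) + Sn(s) → Pd(s) + Sn^2+(aq); hence Q = [Sn^2+(aq)] / [Pd^2+(aq)] = 941 (log Q = 2.974).
E = E° − (0.0592/n)·log Q = +1.07 − (0.0592/2)(2.974) = +0.982 V.

+0.982 V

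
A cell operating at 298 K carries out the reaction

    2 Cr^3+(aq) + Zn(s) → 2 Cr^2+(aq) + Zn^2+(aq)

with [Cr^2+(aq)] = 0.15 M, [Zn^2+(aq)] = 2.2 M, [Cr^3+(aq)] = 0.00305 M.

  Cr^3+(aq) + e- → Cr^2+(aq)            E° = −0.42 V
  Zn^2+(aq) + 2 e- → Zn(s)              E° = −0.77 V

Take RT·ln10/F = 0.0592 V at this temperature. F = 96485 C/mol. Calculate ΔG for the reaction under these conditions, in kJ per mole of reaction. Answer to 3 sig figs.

−46.3 kJ/mol

The standard cell potential is −0.42 − (−0.77) = +0.35 V, with n = 2 electrons in the balanced equation.
The reaction quotient is ([Cr^2+(aq)]^2·[Zn^2+(aq)]) / [Cr^3+(aq)]^2 = 5.32×10^3; by Nernst, E = +0.35 − (0.0592/2)(3.726) = +0.2397 V.
ΔG = −nFE = −(2)(96485)(+0.2397) J/mol = −46.3 kJ/mol.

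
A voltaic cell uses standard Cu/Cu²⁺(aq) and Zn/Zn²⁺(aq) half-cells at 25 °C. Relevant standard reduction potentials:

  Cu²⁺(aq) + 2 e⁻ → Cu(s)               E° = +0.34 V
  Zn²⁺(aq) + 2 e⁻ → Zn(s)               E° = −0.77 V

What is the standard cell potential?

+1.11 V

The Cu²⁺/Cu couple has the higher E°, so Cu ion is reduced (cathode) and Zn is oxidized (anode).
E°cell = E°(cathode) − E°(anode) = +0.34 − (−0.77) = +1.11 V.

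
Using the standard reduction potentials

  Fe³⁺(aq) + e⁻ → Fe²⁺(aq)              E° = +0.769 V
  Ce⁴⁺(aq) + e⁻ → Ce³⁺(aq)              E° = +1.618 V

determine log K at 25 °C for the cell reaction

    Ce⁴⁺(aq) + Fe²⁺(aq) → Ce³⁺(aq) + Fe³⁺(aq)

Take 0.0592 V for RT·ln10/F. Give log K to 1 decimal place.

The Ce⁴⁺/Ce³⁺ couple is reduced (cathode); E°cell = +1.618 − (+0.769) = +0.849 V with n = 1.
At equilibrium E = 0, so log K = nE°cell / 0.0592 = (1)(+0.849) / 0.0592 = 14.3.

log K = 14.3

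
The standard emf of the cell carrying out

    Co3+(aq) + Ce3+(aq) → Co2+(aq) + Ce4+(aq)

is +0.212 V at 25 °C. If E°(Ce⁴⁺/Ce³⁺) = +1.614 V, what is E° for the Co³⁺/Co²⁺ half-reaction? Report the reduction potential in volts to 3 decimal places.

In the reaction as written the Co³⁺/Co²⁺ couple is reduced (cathode) and Ce⁴⁺/Ce³⁺ is oxidized (anode), so E°cell = E°(Co³⁺/Co²⁺) − E°(Ce⁴⁺/Ce³⁺).
E°(Co³⁺/Co²⁺) = E°cell + E°(anode) = +0.212 + (+1.614) = +1.826 V.

+1.826 V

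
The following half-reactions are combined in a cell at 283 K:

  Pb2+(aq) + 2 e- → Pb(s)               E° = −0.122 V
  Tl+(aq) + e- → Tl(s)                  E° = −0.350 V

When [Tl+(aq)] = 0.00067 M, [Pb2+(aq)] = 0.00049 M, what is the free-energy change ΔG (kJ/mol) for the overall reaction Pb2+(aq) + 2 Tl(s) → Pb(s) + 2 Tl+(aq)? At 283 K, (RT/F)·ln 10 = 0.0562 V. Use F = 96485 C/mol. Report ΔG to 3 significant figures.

−60.5 kJ/mol

With Pb²⁺/Pb reduced at the cathode, E°cell = −0.122 − (−0.350) = +0.228 V and n = 2.
Q = [Tl+(aq)]^2 / [Pb2+(aq)] = 0.000916, so log Q = −3.038 and E = +0.228 − (0.0562/2)(−3.038) = +0.3134 V.
ΔG = −nFE = −(2)(96485)(+0.3134) J/mol = −60.5 kJ/mol.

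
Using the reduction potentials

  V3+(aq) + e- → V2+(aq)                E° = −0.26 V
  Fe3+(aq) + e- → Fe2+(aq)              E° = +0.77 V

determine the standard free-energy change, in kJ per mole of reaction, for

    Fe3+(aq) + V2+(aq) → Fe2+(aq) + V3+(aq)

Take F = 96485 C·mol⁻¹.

In the reaction as written Fe3+(aq) is reduced, so the Fe³⁺/Fe²⁺ couple is the cathode and V³⁺/V²⁺ is the anode.
E°cell = +0.77 − (−0.26) = +1.03 V; balancing electrons gives n = 1.
ΔG° = −nFE°cell = −(1)(96485)(+1.03) J/mol = −99.4 kJ/mol.

−99.4 kJ/mol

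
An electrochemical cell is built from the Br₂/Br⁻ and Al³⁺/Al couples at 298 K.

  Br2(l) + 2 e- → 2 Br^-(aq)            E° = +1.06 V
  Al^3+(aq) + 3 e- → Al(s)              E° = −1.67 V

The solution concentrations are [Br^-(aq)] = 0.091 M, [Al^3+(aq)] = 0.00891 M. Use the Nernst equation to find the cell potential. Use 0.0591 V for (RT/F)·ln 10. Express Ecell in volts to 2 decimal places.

+2.83 V

Since E°(Br₂/Br⁻) > E°(Al³⁺/Al), Br₂/Br⁻ serves as the cathode.
E°cell = +1.06 − (−1.67) = +2.73 V, with n = 6 electrons transferred.
For the overall reaction 3 Br2(l) + 2 Al(s) → 6 Br^-(aq) + 2 Al^3+(aq), Q = [Br^-(aq)]^6·[Al^3+(aq)]^2 = 4.51×10^−11, giving log Q = −10.346.
By the Nernst equation, E = +2.73 − (0.0591/6)·(−10.346) = +2.83 V.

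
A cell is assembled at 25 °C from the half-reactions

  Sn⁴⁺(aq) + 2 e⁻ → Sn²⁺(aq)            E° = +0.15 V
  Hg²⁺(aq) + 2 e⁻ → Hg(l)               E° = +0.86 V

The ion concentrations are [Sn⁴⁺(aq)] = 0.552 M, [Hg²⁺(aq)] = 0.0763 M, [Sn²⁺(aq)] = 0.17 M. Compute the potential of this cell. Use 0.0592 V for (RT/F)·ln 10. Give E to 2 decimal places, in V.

The Hg²⁺/Hg couple has the more positive E°, so it is the cathode; Sn⁴⁺/Sn²⁺ is the anode.
E°cell = +0.86 − (+0.15) = +0.71 V, with n = 2 electrons transferred.
The balanced reaction is Hg²⁺(aq) + Sn²⁺(aq) → Hg(l) + Sn⁴⁺(aq), so Q = [Sn⁴⁺(aq)] / ([Hg²⁺(aq)]·[Sn²⁺(aq)]) = 42.6 and log Q = 1.629.
Applying E = E° − (RT ln10/nF)·log Q gives +0.71 − (0.0592/2)(1.629) = +0.66 V.

+0.66 V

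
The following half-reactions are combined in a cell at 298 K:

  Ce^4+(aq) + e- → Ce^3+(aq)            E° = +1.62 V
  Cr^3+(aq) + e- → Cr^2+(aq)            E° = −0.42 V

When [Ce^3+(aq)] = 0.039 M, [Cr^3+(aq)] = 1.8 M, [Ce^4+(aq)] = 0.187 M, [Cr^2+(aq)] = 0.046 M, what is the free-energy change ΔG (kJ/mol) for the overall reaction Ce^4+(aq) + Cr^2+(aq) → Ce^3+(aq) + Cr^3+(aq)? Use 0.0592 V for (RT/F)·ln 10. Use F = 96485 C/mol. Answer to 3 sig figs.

−192 kJ/mol

The standard cell potential is +1.62 − (−0.42) = +2.04 V, with n = 1 electron in the balanced equation.
The reaction quotient is ([Ce^3+(aq)]·[Cr^3+(aq)]) / ([Ce^4+(aq)]·[Cr^2+(aq)]) = 8.16; by Nernst, E = +2.04 − (0.0592/1)(0.912) = +1.9860 V.
Then ΔG = −nFE = −1 × 96485 × +1.9860 J/mol = −192 kJ/mol.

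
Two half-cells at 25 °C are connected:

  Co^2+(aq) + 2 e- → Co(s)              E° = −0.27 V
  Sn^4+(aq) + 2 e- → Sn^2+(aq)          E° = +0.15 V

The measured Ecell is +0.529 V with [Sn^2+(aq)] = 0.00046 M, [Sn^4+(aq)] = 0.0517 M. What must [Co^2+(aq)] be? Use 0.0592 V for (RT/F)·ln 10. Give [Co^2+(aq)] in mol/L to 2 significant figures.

0.023 M

With Sn⁴⁺/Sn²⁺ at the cathode and Co²⁺/Co at the anode, E°cell = +0.15 − (−0.27) = +0.42 V (n = 2).
From the Nernst equation, log Q = n(E° − E)/0.0592 = 2·(+0.42 − (+0.529))/0.0592 = −3.682.
Balancing electrons gives Sn^4+(aq) + Co(s) → Sn^2+(aq) + Co^2+(aq); thus Q = ([Sn^2+(aq)]·[Co^2+(aq)]) / [Sn^4+(aq)].
Isolating [Co^2+(aq)] in Q = 10^{−3.682} yields log [Co^2+(aq)] = −1.631, i.e. 0.023 M.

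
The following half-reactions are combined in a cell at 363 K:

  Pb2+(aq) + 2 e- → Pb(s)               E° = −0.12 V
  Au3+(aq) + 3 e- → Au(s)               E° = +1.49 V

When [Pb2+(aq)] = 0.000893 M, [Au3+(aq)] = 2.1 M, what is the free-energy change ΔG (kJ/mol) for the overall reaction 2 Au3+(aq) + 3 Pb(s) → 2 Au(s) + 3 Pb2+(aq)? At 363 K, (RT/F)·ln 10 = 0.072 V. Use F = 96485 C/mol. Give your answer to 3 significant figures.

−1000 kJ/mol

E°cell = +1.49 − (−0.12) = +1.61 V; the balanced reaction transfers n = 6 electrons.
The reaction quotient is [Pb2+(aq)]^3 / [Au3+(aq)]^2 = 1.61×10^−10; by Nernst, E = +1.61 − (0.072/6)(−9.792) = +1.7275 V.
ΔG = −nFE = −(6)(96485)(+1.7275) J/mol = −1000 kJ/mol.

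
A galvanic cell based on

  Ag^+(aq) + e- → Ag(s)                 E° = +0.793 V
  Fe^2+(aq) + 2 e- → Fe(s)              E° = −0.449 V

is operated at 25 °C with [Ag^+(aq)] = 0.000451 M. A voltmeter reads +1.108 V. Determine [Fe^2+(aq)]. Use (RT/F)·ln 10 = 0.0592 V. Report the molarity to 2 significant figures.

The Ag⁺/Ag couple has the larger reduction potential, so it is the cathode: E°cell = +0.793 − (−0.449) = +1.242 V and n = 2.
Since E = E° − (0.0592/n)·log Q, log Q = n(E° − E)/0.0592 = 4.527.
The balanced reaction is 2 Ag^+(aq) + Fe(s) → 2 Ag(s) + Fe^2+(aq), so Q = [Fe^2+(aq)] / [Ag^+(aq)]^2.
Isolating [Fe^2+(aq)] in Q = 10^{4.527} yields log [Fe^2+(aq)] = −2.165, i.e. 0.0068 M.

0.0068 M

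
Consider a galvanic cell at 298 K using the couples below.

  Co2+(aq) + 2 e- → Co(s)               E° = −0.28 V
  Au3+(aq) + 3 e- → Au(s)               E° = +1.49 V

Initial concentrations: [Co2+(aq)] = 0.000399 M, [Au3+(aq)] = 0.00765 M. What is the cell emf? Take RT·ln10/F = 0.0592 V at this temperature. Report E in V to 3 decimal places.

+1.829 V

The Au³⁺/Au couple has the more positive E°, so it is the cathode; Co²⁺/Co is the anode.
E°cell = E°cat − E°an = +1.49 − (−0.28) = +1.77 V; n = 6.
For the overall reaction 2 Au3+(aq) + 3 Co(s) → 2 Au(s) + 3 Co2+(aq), Q = [Co2+(aq)]^3 / [Au3+(aq)]^2 = 1.09×10^−6, giving log Q = −5.964.
E = E° − (0.0592/n)·log Q = +1.77 − (0.0592/6)(−5.964) = +1.829 V.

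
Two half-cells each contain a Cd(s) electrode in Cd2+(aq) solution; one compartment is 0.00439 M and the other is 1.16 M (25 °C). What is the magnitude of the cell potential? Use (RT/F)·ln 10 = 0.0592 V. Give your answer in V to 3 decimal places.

For a concentration cell E°cell = 0, since both electrodes use the same couple.
The compartment with the higher Cd2+(aq) concentration (1.16 M) acts as the cathode; ions are reduced there and produced at the dilute (0.00439 M) anode.
With n = 2, Ecell = −(0.0592/2)·log([dilute]/[conc]) = −(0.0592/2)·log(0.00439/1.16) = +0.072 V.

0.072 V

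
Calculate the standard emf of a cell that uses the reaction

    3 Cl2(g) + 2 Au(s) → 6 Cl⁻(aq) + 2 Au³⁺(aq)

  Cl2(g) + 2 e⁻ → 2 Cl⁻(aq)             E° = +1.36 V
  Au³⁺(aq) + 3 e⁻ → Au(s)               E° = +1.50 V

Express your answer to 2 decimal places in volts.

−0.14 V

In the reaction as written, Cl2(g) is reduced (cathode) and Au³⁺(aq) is produced by oxidation at the anode.
E°cell = E°(cathode) − E°(anode) = +1.36 − (+1.50) = −0.14 V.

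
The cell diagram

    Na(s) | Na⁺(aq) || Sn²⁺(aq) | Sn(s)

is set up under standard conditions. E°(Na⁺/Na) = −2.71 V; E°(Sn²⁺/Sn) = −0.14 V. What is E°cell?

+2.57 V

By convention the left-hand electrode in cell notation is the anode (oxidation) and the right-hand electrode is the cathode (reduction).
E°cell = E°(right) − E°(left) = −0.14 − (−2.71) = +2.57 V.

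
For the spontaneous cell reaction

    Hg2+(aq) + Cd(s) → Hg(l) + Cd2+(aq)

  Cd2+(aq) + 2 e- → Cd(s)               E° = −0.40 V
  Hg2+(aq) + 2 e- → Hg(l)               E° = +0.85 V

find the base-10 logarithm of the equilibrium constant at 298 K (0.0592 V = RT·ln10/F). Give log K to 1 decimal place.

log K = 42.2

The Hg²⁺/Hg couple is reduced (cathode); E°cell = +0.85 − (−0.40) = +1.25 V with n = 2.
At equilibrium E = 0, so log K = nE°cell / 0.0592 = (2)(+1.25) / 0.0592 = 42.2.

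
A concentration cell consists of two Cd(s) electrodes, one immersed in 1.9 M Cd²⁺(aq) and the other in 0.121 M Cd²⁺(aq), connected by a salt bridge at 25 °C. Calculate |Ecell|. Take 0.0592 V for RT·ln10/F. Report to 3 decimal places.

For a concentration cell E°cell = 0, since both electrodes use the same couple.
The compartment with the higher Cd²⁺(aq) concentration (1.9 M) acts as the cathode; ions are reduced there and produced at the dilute (0.121 M) anode.
With n = 2, Ecell = −(0.0592/2)·log([dilute]/[conc]) = −(0.0592/2)·log(0.121/1.9) = +0.035 V.

0.035 V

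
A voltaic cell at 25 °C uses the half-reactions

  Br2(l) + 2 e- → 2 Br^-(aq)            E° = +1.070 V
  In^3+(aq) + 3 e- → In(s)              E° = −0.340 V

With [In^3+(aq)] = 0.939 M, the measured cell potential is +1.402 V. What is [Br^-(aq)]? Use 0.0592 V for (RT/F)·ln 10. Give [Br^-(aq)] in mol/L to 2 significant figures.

1.4 M

The Br₂/Br⁻ couple has the larger reduction potential, so it is the cathode: E°cell = +1.070 − (−0.340) = +1.410 V and n = 6.
Since E = E° − (0.0592/n)·log Q, log Q = n(E° − E)/0.0592 = 0.811.
The balanced reaction is 3 Br2(l) + 2 In(s) → 6 Br^-(aq) + 2 In^3+(aq), so Q = [Br^-(aq)]^6·[In^3+(aq)]^2.
Substituting the known concentrations and solving, log [Br^-(aq)] = 0.144 and [Br^-(aq)] = 1.4 M.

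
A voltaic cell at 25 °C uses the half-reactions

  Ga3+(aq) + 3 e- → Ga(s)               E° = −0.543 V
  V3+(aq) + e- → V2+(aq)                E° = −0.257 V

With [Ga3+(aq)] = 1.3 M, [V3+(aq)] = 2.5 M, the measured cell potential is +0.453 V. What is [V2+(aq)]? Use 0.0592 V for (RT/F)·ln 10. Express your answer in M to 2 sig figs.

The V³⁺/V²⁺ couple has the larger reduction potential, so it is the cathode: E°cell = −0.257 − (−0.543) = +0.286 V and n = 3.
Rearranging E = E° − (0.0592/n)·log Q gives log Q = 3(+0.286 − (+0.453))/0.0592 = −8.463.
The balanced reaction is 3 V3+(aq) + Ga(s) → 3 V2+(aq) + Ga3+(aq), so Q = ([V2+(aq)]^3·[Ga3+(aq)]) / [V3+(aq)]^3.
Substituting the known concentrations and solving, log [V2+(aq)] = −2.461 and [V2+(aq)] = 0.0035 M.

0.0035 M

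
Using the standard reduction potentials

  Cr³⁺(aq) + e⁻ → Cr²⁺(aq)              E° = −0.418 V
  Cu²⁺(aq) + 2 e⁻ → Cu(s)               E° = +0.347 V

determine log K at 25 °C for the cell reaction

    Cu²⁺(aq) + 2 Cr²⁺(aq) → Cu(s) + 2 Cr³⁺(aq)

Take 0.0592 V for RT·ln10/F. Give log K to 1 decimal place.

The Cu²⁺/Cu couple is reduced (cathode); E°cell = +0.347 − (−0.418) = +0.765 V with n = 2.
At equilibrium E = 0, so log K = nE°cell / 0.0592 = (2)(+0.765) / 0.0592 = 25.8.

log K = 25.8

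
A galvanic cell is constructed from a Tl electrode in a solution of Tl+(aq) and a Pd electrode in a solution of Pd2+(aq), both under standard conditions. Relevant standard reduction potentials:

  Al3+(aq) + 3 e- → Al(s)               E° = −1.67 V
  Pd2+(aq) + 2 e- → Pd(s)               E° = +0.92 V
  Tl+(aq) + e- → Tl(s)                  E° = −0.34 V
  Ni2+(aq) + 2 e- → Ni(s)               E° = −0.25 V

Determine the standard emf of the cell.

The Pd²⁺/Pd couple has the higher E°, so Pd ion is reduced (cathode) and Tl is oxidized (anode).
E°cell = E°(cathode) − E°(anode) = +0.92 − (−0.34) = +1.26 V.

+1.26 V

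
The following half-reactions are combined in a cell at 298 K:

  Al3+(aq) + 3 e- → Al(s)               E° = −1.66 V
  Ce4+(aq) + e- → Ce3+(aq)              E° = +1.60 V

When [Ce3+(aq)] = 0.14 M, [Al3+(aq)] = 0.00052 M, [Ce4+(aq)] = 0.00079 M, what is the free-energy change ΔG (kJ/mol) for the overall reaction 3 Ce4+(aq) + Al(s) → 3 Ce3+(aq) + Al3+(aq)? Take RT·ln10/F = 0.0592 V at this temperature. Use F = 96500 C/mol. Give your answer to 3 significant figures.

−924 kJ/mol

E°cell = +1.60 − (−1.66) = +3.26 V; the balanced reaction transfers n = 3 electrons.
The reaction quotient is ([Ce3+(aq)]^3·[Al3+(aq)]) / [Ce4+(aq)]^3 = 2.89×10^3; by Nernst, E = +3.26 − (0.0592/3)(3.462) = +3.1917 V.
Then ΔG = −nFE = −3 × 96500 × +3.1917 J/mol = −924 kJ/mol.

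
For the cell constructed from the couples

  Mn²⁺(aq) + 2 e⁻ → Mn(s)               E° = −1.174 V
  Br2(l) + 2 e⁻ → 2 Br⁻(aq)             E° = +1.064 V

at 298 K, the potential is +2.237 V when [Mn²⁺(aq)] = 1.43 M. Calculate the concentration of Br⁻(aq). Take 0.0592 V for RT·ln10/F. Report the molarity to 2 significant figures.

0.87 M

The Br₂/Br⁻ couple has the larger reduction potential, so it is the cathode: E°cell = +1.064 − (−1.174) = +2.238 V and n = 2.
Rearranging E = E° − (0.0592/n)·log Q gives log Q = 2(+2.238 − (+2.237))/0.0592 = 0.034.
The balanced reaction is Br2(l) + Mn(s) → 2 Br⁻(aq) + Mn²⁺(aq), so Q = [Br⁻(aq)]^2·[Mn²⁺(aq)].
Solving for the unknown gives log [Br⁻(aq)] = −0.061, so [Br⁻(aq)] ≈ 0.87 M.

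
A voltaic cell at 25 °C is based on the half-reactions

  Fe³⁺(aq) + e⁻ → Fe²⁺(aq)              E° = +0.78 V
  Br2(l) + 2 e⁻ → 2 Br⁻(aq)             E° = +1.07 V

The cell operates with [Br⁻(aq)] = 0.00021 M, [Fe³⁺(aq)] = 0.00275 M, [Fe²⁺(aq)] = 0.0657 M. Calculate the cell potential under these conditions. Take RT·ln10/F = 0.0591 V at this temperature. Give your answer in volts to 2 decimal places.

+0.59 V

Since E°(Br₂/Br⁻) > E°(Fe³⁺/Fe²⁺), Br₂/Br⁻ serves as the cathode.
E°cell = +1.07 − (+0.78) = +0.29 V, with n = 2 electrons transferred.
Balancing gives Br2(l) + 2 Fe²⁺(aq) → 2 Br⁻(aq) + 2 Fe³⁺(aq); hence Q = ([Br⁻(aq)]^2·[Fe³⁺(aq)]^2) / [Fe²⁺(aq)]^2 = 7.73×10^−11 (log Q = −10.112).
E = E° − (0.0591/n)·log Q = +0.29 − (0.0591/2)(−10.112) = +0.59 V.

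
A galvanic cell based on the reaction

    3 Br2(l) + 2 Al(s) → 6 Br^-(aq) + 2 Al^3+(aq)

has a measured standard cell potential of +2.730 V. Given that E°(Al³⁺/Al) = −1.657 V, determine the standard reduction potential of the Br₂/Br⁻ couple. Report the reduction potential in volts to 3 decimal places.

In the reaction as written the Br₂/Br⁻ couple is reduced (cathode) and Al³⁺/Al is oxidized (anode), so E°cell = E°(Br₂/Br⁻) − E°(Al³⁺/Al).
E°(Br₂/Br⁻) = E°cell + E°(anode) = +2.730 + (−1.657) = +1.073 V.

+1.073 V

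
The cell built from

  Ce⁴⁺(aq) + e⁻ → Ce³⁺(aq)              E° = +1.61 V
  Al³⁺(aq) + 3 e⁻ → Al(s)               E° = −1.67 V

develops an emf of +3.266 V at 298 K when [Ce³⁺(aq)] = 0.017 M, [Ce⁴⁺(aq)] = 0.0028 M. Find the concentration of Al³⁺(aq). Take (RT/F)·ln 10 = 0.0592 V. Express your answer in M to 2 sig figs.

The Ce⁴⁺/Ce³⁺ couple has the larger reduction potential, so it is the cathode: E°cell = +1.61 − (−1.67) = +3.28 V and n = 3.
From the Nernst equation, log Q = n(E° − E)/0.0592 = 3·(+3.28 − (+3.266))/0.0592 = 0.709.
The balanced reaction is 3 Ce⁴⁺(aq) + Al(s) → 3 Ce³⁺(aq) + Al³⁺(aq), so Q = ([Ce³⁺(aq)]^3·[Al³⁺(aq)]) / [Ce⁴⁺(aq)]^3.
Isolating [Al³⁺(aq)] in Q = 10^{0.709} yields log [Al³⁺(aq)] = −1.641, i.e. 0.023 M.

0.023 M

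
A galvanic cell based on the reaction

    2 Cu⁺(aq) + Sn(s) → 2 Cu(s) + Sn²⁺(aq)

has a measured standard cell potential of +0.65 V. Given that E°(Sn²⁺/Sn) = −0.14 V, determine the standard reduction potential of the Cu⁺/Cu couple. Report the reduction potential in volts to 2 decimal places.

In the reaction as written the Cu⁺/Cu couple is reduced (cathode) and Sn²⁺/Sn is oxidized (anode), so E°cell = E°(Cu⁺/Cu) − E°(Sn²⁺/Sn).
E°(Cu⁺/Cu) = E°cell + E°(anode) = +0.65 + (−0.14) = +0.51 V.

+0.51 V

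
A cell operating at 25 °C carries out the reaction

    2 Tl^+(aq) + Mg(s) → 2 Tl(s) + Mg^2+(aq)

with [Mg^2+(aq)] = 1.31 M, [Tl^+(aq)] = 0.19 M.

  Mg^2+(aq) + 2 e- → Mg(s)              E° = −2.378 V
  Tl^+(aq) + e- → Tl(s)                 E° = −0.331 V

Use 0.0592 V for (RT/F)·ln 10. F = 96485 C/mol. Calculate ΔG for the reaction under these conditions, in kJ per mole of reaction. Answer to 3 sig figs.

−386 kJ/mol

With Tl⁺/Tl reduced at the cathode, E°cell = −0.331 − (−2.378) = +2.047 V and n = 2.
The reaction quotient is [Mg^2+(aq)] / [Tl^+(aq)]^2 = 36.3; by Nernst, E = +2.047 − (0.0592/2)(1.560) = +2.0008 V.
Finally ΔG = −nFE = −(2)(96485 C/mol)(+2.0008 V) = −386 kJ/mol.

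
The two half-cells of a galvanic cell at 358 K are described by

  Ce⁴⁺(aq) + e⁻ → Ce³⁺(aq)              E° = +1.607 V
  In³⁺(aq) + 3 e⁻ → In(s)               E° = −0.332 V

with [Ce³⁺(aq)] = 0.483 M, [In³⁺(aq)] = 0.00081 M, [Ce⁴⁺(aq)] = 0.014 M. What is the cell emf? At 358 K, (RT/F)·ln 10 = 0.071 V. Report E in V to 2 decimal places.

Ce⁴⁺/Ce³⁺ is reduced (cathode, E° = +1.607 V) and In³⁺/In is oxidized (anode).
E°cell = E°cat − E°an = +1.607 − (−0.332) = +1.939 V; n = 3.
Balancing gives 3 Ce⁴⁺(aq) + In(s) → 3 Ce³⁺(aq) + In³⁺(aq); hence Q = ([Ce³⁺(aq)]^3·[In³⁺(aq)]) / [Ce⁴⁺(aq)]^3 = 33.3 (log Q = 1.522).
By the Nernst equation, E = +1.939 − (0.071/3)·(1.522) = +1.90 V.

+1.90 V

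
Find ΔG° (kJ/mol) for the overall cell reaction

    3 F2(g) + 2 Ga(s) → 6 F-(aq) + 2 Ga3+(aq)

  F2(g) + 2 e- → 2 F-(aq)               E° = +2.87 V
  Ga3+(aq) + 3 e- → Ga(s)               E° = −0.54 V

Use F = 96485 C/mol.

−1974 kJ/mol

In the reaction as written F2(g) is reduced, so the F₂/F⁻ couple is the cathode and Ga³⁺/Ga is the anode.
E°cell = +2.87 − (−0.54) = +3.41 V; balancing electrons gives n = 6.
ΔG° = −nFE°cell = −(6)(96485)(+3.41) J/mol = −1974 kJ/mol.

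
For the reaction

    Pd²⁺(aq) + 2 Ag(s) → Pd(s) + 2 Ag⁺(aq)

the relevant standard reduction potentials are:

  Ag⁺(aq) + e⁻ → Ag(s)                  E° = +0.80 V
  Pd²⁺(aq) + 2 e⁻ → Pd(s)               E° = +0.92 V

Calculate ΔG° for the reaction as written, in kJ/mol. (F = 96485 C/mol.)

−23.2 kJ/mol

In the reaction as written Pd²⁺(aq) is reduced, so the Pd²⁺/Pd couple is the cathode and Ag⁺/Ag is the anode.
E°cell = +0.92 − (+0.80) = +0.12 V; balancing electrons gives n = 2.
ΔG° = −nFE°cell = −(2)(96485)(+0.12) J/mol = −23.2 kJ/mol.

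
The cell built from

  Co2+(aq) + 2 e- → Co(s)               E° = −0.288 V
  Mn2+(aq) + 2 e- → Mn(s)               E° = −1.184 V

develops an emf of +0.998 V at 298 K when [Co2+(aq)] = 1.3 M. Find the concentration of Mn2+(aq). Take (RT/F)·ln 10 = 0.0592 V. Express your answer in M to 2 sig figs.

With Co²⁺/Co at the cathode and Mn²⁺/Mn at the anode, E°cell = −0.288 − (−1.184) = +0.896 V (n = 2).
Rearranging E = E° − (0.0592/n)·log Q gives log Q = 2(+0.896 − (+0.998))/0.0592 = −3.446.
The balanced reaction is Co2+(aq) + Mn(s) → Co(s) + Mn2+(aq), so Q = [Mn2+(aq)] / [Co2+(aq)].
Substituting the known concentrations and solving, log [Mn2+(aq)] = −3.332 and [Mn2+(aq)] = 0.00047 M.

0.00047 M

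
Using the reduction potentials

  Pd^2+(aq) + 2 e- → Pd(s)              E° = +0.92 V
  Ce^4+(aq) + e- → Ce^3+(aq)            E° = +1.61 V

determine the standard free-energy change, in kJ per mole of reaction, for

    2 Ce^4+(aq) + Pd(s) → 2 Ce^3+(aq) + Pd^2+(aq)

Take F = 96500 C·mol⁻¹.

In the reaction as written Ce^4+(aq) is reduced, so the Ce⁴⁺/Ce³⁺ couple is the cathode and Pd²⁺/Pd is the anode.
E°cell = +1.61 − (+0.92) = +0.69 V; balancing electrons gives n = 2.
ΔG° = −nFE°cell = −(2)(96500)(+0.69) J/mol = −133 kJ/mol.

−133 kJ/mol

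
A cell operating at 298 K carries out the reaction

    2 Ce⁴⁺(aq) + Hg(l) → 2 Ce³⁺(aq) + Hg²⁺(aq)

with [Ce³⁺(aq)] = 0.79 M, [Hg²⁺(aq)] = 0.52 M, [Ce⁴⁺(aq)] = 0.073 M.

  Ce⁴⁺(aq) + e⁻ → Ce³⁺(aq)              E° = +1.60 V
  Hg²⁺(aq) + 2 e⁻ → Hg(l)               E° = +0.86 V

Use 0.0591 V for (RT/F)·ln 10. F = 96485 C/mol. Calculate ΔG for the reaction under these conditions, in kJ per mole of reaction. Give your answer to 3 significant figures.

With Ce⁴⁺/Ce³⁺ reduced at the cathode, E°cell = +1.60 − (+0.86) = +0.74 V and n = 2.
Q = ([Ce³⁺(aq)]^2·[Hg²⁺(aq)]) / [Ce⁴⁺(aq)]^2 = 60.9, so log Q = 1.785 and E = +0.74 − (0.0591/2)(1.785) = +0.6873 V.
Then ΔG = −nFE = −2 × 96485 × +0.6873 J/mol = −133 kJ/mol.

−133 kJ/mol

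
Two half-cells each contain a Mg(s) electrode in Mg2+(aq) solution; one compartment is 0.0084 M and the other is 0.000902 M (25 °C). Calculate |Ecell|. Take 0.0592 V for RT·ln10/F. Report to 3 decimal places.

For a concentration cell E°cell = 0, since both electrodes use the same couple.
The compartment with the higher Mg2+(aq) concentration (0.0084 M) acts as the cathode; ions are reduced there and produced at the dilute (0.000902 M) anode.
With n = 2, Ecell = −(0.0592/2)·log([dilute]/[conc]) = −(0.0592/2)·log(0.000902/0.0084) = +0.029 V.

0.029 V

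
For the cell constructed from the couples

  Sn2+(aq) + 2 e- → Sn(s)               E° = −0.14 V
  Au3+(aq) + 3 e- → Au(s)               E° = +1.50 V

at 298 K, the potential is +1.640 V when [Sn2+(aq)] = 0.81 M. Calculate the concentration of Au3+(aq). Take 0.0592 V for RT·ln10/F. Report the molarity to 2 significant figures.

0.73 M

Au³⁺/Au is the cathode (higher E°); E°cell = +1.50 − (−0.14) = +1.64 V with n = 6.
Since E = E° − (0.0592/n)·log Q, log Q = n(E° − E)/0.0592 = 0.000.
The balanced reaction is 2 Au3+(aq) + 3 Sn(s) → 2 Au(s) + 3 Sn2+(aq), so Q = [Sn2+(aq)]^3 / [Au3+(aq)]^2.
Substituting the known concentrations and solving, log [Au3+(aq)] = −0.137 and [Au3+(aq)] = 0.73 M.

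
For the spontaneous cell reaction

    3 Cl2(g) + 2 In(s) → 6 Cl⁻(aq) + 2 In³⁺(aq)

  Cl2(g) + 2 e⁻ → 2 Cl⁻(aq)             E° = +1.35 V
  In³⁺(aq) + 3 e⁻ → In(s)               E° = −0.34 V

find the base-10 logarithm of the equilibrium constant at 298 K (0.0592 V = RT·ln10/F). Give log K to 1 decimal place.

log K = 171.3

The Cl₂/Cl⁻ couple is reduced (cathode); E°cell = +1.35 − (−0.34) = +1.69 V with n = 6.
At equilibrium E = 0, so log K = nE°cell / 0.0592 = (6)(+1.69) / 0.0592 = 171.3.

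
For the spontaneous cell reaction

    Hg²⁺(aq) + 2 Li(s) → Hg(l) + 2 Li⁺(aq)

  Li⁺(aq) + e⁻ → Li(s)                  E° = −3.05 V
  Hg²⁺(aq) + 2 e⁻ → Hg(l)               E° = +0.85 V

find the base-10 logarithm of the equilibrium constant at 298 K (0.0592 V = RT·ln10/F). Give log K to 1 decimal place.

log K = 131.8

The Hg²⁺/Hg couple is reduced (cathode); E°cell = +0.85 − (−3.05) = +3.90 V with n = 2.
At equilibrium E = 0, so log K = nE°cell / 0.0592 = (2)(+3.90) / 0.0592 = 131.8.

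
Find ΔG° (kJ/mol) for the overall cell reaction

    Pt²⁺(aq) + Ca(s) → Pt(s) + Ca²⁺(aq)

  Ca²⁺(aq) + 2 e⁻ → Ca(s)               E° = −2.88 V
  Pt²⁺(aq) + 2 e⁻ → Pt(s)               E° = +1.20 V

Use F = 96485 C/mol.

In the reaction as written Pt²⁺(aq) is reduced, so the Pt²⁺/Pt couple is the cathode and Ca²⁺/Ca is the anode.
E°cell = +1.20 − (−2.88) = +4.08 V; balancing electrons gives n = 2.
ΔG° = −nFE°cell = −(2)(96485)(+4.08) J/mol = −787 kJ/mol.

−787 kJ/mol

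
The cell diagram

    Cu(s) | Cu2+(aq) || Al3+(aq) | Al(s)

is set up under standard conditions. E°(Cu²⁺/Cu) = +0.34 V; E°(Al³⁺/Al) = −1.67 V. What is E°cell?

−2.01 V

By convention the left-hand electrode in cell notation is the anode (oxidation) and the right-hand electrode is the cathode (reduction).
E°cell = E°(right) − E°(left) = −1.67 − (+0.34) = −2.01 V.
The negative sign shows that, as written, the cell would require an external voltage to drive the reaction.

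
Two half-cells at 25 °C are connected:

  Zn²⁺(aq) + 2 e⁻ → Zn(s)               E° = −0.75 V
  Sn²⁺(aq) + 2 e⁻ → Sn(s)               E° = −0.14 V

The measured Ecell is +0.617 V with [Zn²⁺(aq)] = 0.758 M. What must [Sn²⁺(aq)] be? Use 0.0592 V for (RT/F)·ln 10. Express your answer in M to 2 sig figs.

1.3 M

Sn²⁺/Sn is the cathode (higher E°); E°cell = −0.14 − (−0.75) = +0.61 V with n = 2.
Rearranging E = E° − (0.0592/n)·log Q gives log Q = 2(+0.61 − (+0.617))/0.0592 = −0.236.
Balancing electrons gives Sn²⁺(aq) + Zn(s) → Sn(s) + Zn²⁺(aq); thus Q = [Zn²⁺(aq)] / [Sn²⁺(aq)].
Isolating [Sn²⁺(aq)] in Q = 10^{−0.236} yields log [Sn²⁺(aq)] = 0.116, i.e. 1.3 M.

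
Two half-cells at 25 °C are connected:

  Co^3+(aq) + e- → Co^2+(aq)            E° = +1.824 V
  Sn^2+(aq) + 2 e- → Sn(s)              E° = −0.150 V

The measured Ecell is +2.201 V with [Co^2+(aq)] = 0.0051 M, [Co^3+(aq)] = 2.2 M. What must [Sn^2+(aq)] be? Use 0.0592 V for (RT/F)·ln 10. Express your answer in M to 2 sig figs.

The Co³⁺/Co²⁺ couple has the larger reduction potential, so it is the cathode: E°cell = +1.824 − (−0.150) = +1.974 V and n = 2.
Since E = E° − (0.0592/n)·log Q, log Q = n(E° − E)/0.0592 = −7.669.
Balancing electrons gives 2 Co^3+(aq) + Sn(s) → 2 Co^2+(aq) + Sn^2+(aq); thus Q = ([Co^2+(aq)]^2·[Sn^2+(aq)]) / [Co^3+(aq)]^2.
Substituting the known concentrations and solving, log [Sn^2+(aq)] = −2.399 and [Sn^2+(aq)] = 0.0040 M.

0.0040 M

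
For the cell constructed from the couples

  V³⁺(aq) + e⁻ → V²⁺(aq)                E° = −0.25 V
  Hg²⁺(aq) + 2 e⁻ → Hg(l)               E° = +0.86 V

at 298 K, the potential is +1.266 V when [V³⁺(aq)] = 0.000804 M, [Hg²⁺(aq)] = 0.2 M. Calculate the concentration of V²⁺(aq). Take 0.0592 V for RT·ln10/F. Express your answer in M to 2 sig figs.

0.78 M

Hg²⁺/Hg is the cathode (higher E°); E°cell = +0.86 − (−0.25) = +1.11 V with n = 2.
From the Nernst equation, log Q = n(E° − E)/0.0592 = 2·(+1.11 − (+1.266))/0.0592 = −5.270.
Balancing electrons gives Hg²⁺(aq) + 2 V²⁺(aq) → Hg(l) + 2 V³⁺(aq); thus Q = [V³⁺(aq)]^2 / ([Hg²⁺(aq)]·[V²⁺(aq)]^2).
Substituting the known concentrations and solving, log [V²⁺(aq)] = −0.110 and [V²⁺(aq)] = 0.78 M.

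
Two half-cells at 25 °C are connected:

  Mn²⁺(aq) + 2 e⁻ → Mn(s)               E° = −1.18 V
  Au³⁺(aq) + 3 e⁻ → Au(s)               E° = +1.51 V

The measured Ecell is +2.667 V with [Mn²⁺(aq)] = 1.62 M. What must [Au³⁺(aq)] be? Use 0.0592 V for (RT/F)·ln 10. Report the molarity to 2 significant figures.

Au³⁺/Au is the cathode (higher E°); E°cell = +1.51 − (−1.18) = +2.69 V with n = 6.
Since E = E° − (0.0592/n)·log Q, log Q = n(E° − E)/0.0592 = 2.331.
Balancing electrons gives 2 Au³⁺(aq) + 3 Mn(s) → 2 Au(s) + 3 Mn²⁺(aq); thus Q = [Mn²⁺(aq)]^3 / [Au³⁺(aq)]^2.
Substituting the known concentrations and solving, log [Au³⁺(aq)] = −0.851 and [Au³⁺(aq)] = 0.14 M.

0.14 M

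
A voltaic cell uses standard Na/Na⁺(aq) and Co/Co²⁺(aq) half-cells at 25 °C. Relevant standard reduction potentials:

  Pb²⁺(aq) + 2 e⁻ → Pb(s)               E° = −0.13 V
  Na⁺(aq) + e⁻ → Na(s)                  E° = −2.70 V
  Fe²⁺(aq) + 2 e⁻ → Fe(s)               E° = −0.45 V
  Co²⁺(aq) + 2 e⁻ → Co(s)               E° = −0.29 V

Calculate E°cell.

+2.41 V

The Co²⁺/Co couple has the higher E°, so Co ion is reduced (cathode) and Na is oxidized (anode).
E°cell = E°(cathode) − E°(anode) = −0.29 − (−2.70) = +2.41 V.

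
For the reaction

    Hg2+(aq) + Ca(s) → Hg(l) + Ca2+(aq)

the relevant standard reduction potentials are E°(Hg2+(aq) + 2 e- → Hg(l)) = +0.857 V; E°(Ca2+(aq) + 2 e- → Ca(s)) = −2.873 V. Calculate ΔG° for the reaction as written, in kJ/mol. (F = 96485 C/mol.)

In the reaction as written Hg2+(aq) is reduced, so the Hg²⁺/Hg couple is the cathode and Ca²⁺/Ca is the anode.
E°cell = +0.857 − (−2.873) = +3.730 V; balancing electrons gives n = 2.
ΔG° = −nFE°cell = −(2)(96485)(+3.730) J/mol = −720 kJ/mol.

−720 kJ/mol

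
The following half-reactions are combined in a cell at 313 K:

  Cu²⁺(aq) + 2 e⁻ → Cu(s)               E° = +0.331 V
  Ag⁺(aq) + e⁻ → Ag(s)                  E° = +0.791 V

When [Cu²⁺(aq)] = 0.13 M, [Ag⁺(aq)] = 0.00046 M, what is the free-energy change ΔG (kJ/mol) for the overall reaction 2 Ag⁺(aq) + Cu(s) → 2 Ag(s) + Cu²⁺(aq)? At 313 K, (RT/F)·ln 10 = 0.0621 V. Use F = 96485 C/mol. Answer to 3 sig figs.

−54.1 kJ/mol

With Ag⁺/Ag reduced at the cathode, E°cell = +0.791 − (+0.331) = +0.460 V and n = 2.
Here Q = [Cu²⁺(aq)] / [Ag⁺(aq)]^2 = 6.14×10^5 (log Q = 5.788), giving E = +0.460 − (0.0621/2)·(5.788) = +0.2803 V.
Finally ΔG = −nFE = −(2)(96485 C/mol)(+0.2803 V) = −54.1 kJ/mol.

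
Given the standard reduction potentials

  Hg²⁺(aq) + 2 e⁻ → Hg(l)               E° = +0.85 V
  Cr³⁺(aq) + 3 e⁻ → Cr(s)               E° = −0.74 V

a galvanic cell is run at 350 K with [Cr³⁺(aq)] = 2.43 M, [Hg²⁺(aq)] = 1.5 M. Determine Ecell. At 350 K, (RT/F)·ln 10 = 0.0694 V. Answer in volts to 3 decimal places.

+1.587 V

The Hg²⁺/Hg couple has the more positive E°, so it is the cathode; Cr³⁺/Cr is the anode.
E°cell = +0.85 − (−0.74) = +1.59 V, with n = 6 electrons transferred.
The balanced reaction is 3 Hg²⁺(aq) + 2 Cr(s) → 3 Hg(l) + 2 Cr³⁺(aq), so Q = [Cr³⁺(aq)]^2 / [Hg²⁺(aq)]^3 = 1.75 and log Q = 0.243.
Applying E = E° − (RT ln10/nF)·log Q gives +1.59 − (0.0694/6)(0.243) = +1.587 V.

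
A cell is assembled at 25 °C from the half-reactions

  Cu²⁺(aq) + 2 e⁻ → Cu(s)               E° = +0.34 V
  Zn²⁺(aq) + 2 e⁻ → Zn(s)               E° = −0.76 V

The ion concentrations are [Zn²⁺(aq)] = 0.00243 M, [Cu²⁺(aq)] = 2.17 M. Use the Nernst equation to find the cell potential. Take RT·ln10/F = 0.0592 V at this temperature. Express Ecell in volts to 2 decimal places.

Cu²⁺/Cu is reduced (cathode, E° = +0.34 V) and Zn²⁺/Zn is oxidized (anode).
The standard potential is +0.34 − (−0.76) = +1.10 V and the balanced reaction transfers n = 2 electrons.
Balancing gives Cu²⁺(aq) + Zn(s) → Cu(s) + Zn²⁺(aq); hence Q = [Zn²⁺(aq)] / [Cu²⁺(aq)] = 0.00112 (log Q = −2.951).
Applying E = E° − (RT ln10/nF)·log Q gives +1.10 − (0.0592/2)(−2.951) = +1.19 V.

+1.19 V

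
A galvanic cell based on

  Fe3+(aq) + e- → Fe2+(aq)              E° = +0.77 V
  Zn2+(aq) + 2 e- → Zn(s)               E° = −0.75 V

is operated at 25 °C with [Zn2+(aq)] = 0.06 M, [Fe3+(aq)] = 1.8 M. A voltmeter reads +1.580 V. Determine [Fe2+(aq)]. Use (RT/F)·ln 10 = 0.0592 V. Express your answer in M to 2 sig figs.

0.71 M

Fe³⁺/Fe²⁺ is the cathode (higher E°); E°cell = +0.77 − (−0.75) = +1.52 V with n = 2.
From the Nernst equation, log Q = n(E° − E)/0.0592 = 2·(+1.52 − (+1.580))/0.0592 = −2.027.
For 2 Fe3+(aq) + Zn(s) → 2 Fe2+(aq) + Zn2+(aq), the reaction quotient is Q = ([Fe2+(aq)]^2·[Zn2+(aq)]) / [Fe3+(aq)]^2.
Solving for the unknown gives log [Fe2+(aq)] = −0.147, so [Fe2+(aq)] ≈ 0.71 M.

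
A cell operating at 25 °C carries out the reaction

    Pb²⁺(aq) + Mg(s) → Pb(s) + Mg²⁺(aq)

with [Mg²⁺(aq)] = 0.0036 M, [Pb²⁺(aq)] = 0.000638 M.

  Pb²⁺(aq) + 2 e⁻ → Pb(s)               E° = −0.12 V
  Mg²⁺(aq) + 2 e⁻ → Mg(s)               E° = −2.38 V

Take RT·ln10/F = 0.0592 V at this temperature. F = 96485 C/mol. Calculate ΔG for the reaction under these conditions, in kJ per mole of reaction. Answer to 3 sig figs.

With Pb²⁺/Pb reduced at the cathode, E°cell = −0.12 − (−2.38) = +2.26 V and n = 2.
Q = [Mg²⁺(aq)] / [Pb²⁺(aq)] = 5.64, so log Q = 0.751 and E = +2.26 − (0.0592/2)(0.751) = +2.2378 V.
ΔG = −nFE = −(2)(96485)(+2.2378) J/mol = −432 kJ/mol.

−432 kJ/mol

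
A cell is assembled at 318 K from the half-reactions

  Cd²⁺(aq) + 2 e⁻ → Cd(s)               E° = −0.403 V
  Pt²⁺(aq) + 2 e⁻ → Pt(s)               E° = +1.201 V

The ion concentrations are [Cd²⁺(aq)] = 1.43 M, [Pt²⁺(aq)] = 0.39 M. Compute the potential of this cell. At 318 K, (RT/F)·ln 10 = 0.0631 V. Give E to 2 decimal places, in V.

The Pt²⁺/Pt couple has the more positive E°, so it is the cathode; Cd²⁺/Cd is the anode.
The standard potential is +1.201 − (−0.403) = +1.604 V and the balanced reaction transfers n = 2 electrons.
For the overall reaction Pt²⁺(aq) + Cd(s) → Pt(s) + Cd²⁺(aq), Q = [Cd²⁺(aq)] / [Pt²⁺(aq)] = 3.67, giving log Q = 0.564.
Applying E = E° − (RT ln10/nF)·log Q gives +1.604 − (0.0631/2)(0.564) = +1.59 V.

+1.59 V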